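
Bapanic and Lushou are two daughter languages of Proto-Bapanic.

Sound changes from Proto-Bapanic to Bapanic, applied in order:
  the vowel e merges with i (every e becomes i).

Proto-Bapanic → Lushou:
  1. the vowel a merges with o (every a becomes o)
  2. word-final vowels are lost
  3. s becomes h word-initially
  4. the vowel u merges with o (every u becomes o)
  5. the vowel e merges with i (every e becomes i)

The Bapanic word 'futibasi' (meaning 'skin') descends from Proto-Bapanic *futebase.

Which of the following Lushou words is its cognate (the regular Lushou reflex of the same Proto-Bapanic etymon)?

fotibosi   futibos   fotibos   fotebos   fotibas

Lushou: start from *futebase.
  rule 1 (vowel merger): futebase → futebose
  rule 2 (apocope): futebose → futebos
  rule 3: no change — futebos
  rule 4 (vowel merger): futebos → fotebos
  rule 5 (vowel merger): fotebos → fotibos
  ⇒ Lushou fotibos
Only 'fotibos' matches the regular Lushou development of *futebase.

fotibos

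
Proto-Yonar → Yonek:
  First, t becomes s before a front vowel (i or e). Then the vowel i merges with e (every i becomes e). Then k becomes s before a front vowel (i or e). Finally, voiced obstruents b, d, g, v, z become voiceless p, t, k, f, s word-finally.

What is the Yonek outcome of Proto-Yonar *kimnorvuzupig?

semnorvuzupek

Yonek: *kimnorvuzupig > kemnorvuzupeg > semnorvuzupeg > semnorvuzupek  (by vowel merger, palatalisation, final devoicing)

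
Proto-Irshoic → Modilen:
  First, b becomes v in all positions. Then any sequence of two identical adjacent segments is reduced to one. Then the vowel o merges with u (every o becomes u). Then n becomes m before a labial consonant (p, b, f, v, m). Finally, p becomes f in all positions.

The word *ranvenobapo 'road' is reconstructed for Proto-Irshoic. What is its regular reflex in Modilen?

Modilen: *ranvenobapo > ranvenovapo > ranvenuvapu > ramvenuvapu > ramvenuvafu  (by unconditioned shift, vowel merger, nasal place assimilation, unconditioned shift)

ramvenuvafu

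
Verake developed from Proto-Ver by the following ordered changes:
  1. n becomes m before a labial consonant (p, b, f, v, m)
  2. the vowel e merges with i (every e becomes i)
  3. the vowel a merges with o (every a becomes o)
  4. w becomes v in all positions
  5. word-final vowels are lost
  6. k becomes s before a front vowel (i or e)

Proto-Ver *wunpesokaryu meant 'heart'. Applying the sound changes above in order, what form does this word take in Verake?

vumpisokory

Verake: *wunpesokaryu > wumpesokaryu > wumpisokaryu > wumpisokoryu > vumpisokoryu > vumpisokory  (by nasal place assimilation, vowel merger, vowel merger, unconditioned shift, apocope)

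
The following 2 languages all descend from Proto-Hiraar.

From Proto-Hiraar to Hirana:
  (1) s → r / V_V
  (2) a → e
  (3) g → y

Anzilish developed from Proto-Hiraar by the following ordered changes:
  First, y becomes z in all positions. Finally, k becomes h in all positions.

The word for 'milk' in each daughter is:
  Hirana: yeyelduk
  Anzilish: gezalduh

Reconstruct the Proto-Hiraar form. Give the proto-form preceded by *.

*geyalduk

Position 4: Hirana has e, Anzilish has a. Anzilish preserves a here (none of its changes turn any other segment into a), so the proto-segment is *a.
Position 8: Hirana has k, Anzilish has h. Hirana preserves k here (none of its changes turn any other segment into k), so the proto-segment is *k.
Position 3: Hirana has y, Anzilish has z. Taking the neighbouring segments as reconstructed: Hirana y could go back to *g or *y; Anzilish z could go back to *z or *y — the one source consistent with every daughter is *y.
Verify the candidate proto-form against each daughter:
Hirana: start from *geyalduk.
  rule 1: no change — geyalduk
  rule 2 (vowel merger): geyalduk → geyelduk
  rule 3 (unconditioned shift): geyelduk → yeyelduk
  ⇒ Hirana yeyelduk
Anzilish: *geyalduk > gezalduk > gezalduh  (by unconditioned shift, unconditioned shift)
No other proto-form is consistent with every reflex, so the reconstruction is *geyalduk.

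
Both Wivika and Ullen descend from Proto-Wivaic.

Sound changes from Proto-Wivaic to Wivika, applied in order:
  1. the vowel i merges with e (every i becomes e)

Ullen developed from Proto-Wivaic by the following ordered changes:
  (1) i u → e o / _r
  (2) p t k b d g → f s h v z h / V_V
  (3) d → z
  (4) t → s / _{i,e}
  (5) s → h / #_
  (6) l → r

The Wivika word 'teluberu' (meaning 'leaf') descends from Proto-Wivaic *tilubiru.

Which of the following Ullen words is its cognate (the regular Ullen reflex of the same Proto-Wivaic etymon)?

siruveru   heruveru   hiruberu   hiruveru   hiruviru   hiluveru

Ullen: *tilubiru > tiluberu > tiluveru > siluveru > hiluveru > hiruveru  (by pre-rhotic lowering, intervocalic lenition, palatalisation, debuccalisation, unconditioned shift)
Among the options, 'hiruveru' alone shows every Ullen change applied in order.

hiruveru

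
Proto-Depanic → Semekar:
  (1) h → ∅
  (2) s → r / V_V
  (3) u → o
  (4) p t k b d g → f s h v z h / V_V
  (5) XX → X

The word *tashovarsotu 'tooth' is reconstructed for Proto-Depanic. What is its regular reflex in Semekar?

tarovarsoso

Semekar: *tashovarsotu
  tashovarsotu → tasovarsotu   [h-loss]
  tasovarsotu → tarovarsotu   [rhotacism]
  tarovarsotu → tarovarsoto   [vowel merger]
  tarovarsoto → tarovarsoso   [intervocalic lenition]
  tarovarsoso (rule 5 does not apply)
  giving Semekar tarovarsoso.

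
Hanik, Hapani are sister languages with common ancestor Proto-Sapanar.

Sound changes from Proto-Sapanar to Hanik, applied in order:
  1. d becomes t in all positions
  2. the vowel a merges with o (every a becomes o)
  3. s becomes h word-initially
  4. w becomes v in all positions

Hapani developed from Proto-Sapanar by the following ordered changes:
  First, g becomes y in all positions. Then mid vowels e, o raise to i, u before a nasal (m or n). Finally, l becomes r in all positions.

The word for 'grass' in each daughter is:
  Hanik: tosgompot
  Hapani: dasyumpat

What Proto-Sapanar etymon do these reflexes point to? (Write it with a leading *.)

Position 1: Hanik has t, Hapani has d. Hapani preserves d here (none of its changes turn any other segment into d), so the proto-segment is *d.
Position 5: Hanik has o, Hapani has u. Taking the neighbouring segments as reconstructed: Hanik o could go back to *a or *o; Hapani u could go back to *o or *u — the one source consistent with every daughter is *o.
Position 4: Hanik has g, Hapani has y. Hanik preserves g here (none of its changes turn any other segment into g), so the proto-segment is *g.
Verify the candidate proto-form against each daughter:
Hanik: *dasgompat
  dasgompat → tasgompat   [unconditioned shift]
  tasgompat → tosgompot   [vowel merger]
  tosgompot (rule 3 does not apply)
  tosgompot (rule 4 does not apply)
  giving Hanik tosgompot.
Hapani: *dasgompat
  dasgompat → dasyompat   [unconditioned shift]
  dasyompat → dasyumpat   [pre-nasal raising]
  dasyumpat (rule 3 does not apply)
  giving Hapani dasyumpat.
*dasgompat is the unique common source.

*dasgompat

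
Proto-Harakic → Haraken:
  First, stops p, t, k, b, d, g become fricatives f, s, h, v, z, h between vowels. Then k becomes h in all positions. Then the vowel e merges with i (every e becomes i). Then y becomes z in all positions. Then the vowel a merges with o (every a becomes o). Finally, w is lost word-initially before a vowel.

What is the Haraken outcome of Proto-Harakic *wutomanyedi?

usomonzizi

Haraken: start from *wutomanyedi.
  rule 1 (intervocalic lenition): wutomanyedi → wusomanyezi
  rule 2: no change — wusomanyezi
  rule 3 (vowel merger): wusomanyezi → wusomanyizi
  rule 4 (unconditioned shift): wusomanyizi → wusomanzizi
  rule 5 (vowel merger): wusomanzizi → wusomonzizi
  rule 6 (glide loss): wusomonzizi → usomonzizi
  ⇒ Haraken usomonzizi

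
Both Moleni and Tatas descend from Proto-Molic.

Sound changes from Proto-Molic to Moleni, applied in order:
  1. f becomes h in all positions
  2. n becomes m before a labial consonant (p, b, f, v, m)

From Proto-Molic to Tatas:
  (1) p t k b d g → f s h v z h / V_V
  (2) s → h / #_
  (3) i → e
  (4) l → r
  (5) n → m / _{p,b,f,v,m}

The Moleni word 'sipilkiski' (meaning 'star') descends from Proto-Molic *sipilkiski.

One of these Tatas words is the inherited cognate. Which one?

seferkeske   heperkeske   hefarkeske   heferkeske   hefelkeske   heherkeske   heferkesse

Tatas: *sipilkiski
  sipilkiski → sifilkiski   [intervocalic lenition]
  sifilkiski → hifilkiski   [debuccalisation]
  hifilkiski → hefelkeske   [vowel merger]
  hefelkeske → heferkeske   [unconditioned shift]
  heferkeske (rule 5 does not apply)
  giving Tatas heferkeske.
The other candidates each miss or misapply at least one Tatas change.

heferkeske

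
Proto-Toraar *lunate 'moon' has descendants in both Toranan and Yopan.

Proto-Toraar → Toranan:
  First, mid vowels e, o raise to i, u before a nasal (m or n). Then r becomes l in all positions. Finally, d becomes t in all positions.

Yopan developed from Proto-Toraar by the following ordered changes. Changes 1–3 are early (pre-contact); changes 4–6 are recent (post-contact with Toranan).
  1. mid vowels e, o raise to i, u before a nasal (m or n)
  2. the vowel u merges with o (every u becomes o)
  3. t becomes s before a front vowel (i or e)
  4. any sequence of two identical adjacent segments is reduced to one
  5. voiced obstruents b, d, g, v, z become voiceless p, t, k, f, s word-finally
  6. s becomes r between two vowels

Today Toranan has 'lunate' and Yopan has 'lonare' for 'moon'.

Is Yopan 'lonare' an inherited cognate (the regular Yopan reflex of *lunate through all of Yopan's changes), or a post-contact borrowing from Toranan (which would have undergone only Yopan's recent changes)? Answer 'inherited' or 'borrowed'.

If inherited, *lunate would pass through all of Yopan's changes:
Yopan: *lunate > lonate > lonase > lonare  (by vowel merger, palatalisation, rhotacism)
If borrowed from Toranan 'lunate' after the early changes, it would undergo only the recent ones:
  rule 4 (degemination): no change (lunate)
  rule 5 (final devoicing): no change (lunate)
  rule 6 (rhotacism): no change (lunate)
  ⇒ as a loan: lunate
Yopan 'lonare' matches the inherited outcome exactly, so it is an inherited cognate, not a loan.

inherited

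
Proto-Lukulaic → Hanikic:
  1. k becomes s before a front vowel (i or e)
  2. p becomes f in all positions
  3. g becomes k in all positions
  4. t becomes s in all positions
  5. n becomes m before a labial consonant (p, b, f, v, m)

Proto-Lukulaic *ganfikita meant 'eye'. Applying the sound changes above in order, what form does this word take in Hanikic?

Hanikic: *ganfikita > ganfisita > kanfisita > kanfisisa > kamfisisa  (by palatalisation, unconditioned shift, unconditioned shift, nasal place assimilation)

kamfisisa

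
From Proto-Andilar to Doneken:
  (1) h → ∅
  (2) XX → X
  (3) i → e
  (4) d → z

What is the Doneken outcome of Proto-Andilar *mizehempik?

Doneken: *mizehempik
  mizehempik → mizeempik   [h-loss]
  mizeempik → mizempik   [degemination]
  mizempik → mezempek   [vowel merger]
  mezempek (rule 4 does not apply)
  giving Doneken mezempek.

mezempek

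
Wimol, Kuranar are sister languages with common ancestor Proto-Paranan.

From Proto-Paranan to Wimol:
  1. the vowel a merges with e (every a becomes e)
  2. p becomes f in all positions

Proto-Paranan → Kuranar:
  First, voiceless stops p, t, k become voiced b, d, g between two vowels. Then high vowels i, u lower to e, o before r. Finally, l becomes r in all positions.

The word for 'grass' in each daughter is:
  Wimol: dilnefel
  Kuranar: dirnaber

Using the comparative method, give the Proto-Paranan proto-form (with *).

Position 5: Wimol has e, Kuranar has a. Kuranar preserves a here (none of its changes turn any other segment into a), so the proto-segment is *a.
Position 8: Wimol has l, Kuranar has r. Wimol preserves l here (none of its changes turn any other segment into l), so the proto-segment is *l.
Position 6: Wimol has f, Kuranar has b. Taking the neighbouring segments as reconstructed: Wimol f could go back to *p or *f; Kuranar b could go back to *p or *b — the one source consistent with every daughter is *p.
Continuing position by position gives *dilnapel; check it forward:
Wimol: *dilnapel
  dilnapel → dilnepel   [vowel merger]
  dilnepel → dilnefel   [unconditioned shift]
  giving Wimol dilnefel.
Kuranar: *dilnapel > dilnabel > dirnaber  (by intervocalic voicing, unconditioned shift)
No other proto-form is consistent with every reflex, so the reconstruction is *dilnapel.

*dilnapel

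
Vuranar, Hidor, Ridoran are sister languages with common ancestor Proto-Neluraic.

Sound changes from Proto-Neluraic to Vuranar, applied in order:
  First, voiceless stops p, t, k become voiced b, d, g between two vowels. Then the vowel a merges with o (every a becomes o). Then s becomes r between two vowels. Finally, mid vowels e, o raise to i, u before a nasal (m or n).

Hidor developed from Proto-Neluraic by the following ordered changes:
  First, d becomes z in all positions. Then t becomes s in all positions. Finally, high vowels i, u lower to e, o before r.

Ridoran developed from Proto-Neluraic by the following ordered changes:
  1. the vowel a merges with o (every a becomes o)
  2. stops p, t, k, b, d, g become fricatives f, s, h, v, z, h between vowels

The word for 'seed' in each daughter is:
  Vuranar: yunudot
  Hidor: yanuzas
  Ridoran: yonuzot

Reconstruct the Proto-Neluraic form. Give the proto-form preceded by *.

*yanudat

Position 5: Vuranar has d, Hidor has z, Ridoran has z. Taking the neighbouring segments as reconstructed: Vuranar d could go back to *t or *d; Hidor z could go back to *d or *z; Ridoran z could go back to *d or *z — the one source consistent with every daughter is *d.
Position 6: Vuranar has o, Hidor has a, Ridoran has o. Hidor preserves a here (none of its changes turn any other segment into a), so the proto-segment is *a.
Position 7: Vuranar has t, Hidor has s, Ridoran has t. Vuranar preserves t here (none of its changes turn any other segment into t), so the proto-segment is *t.
Verify the candidate proto-form against each daughter:
Vuranar: start from *yanudat.
  rule 1: no change — yanudat
  rule 2 (vowel merger): yanudat → yonudot
  rule 3: no change — yonudot
  rule 4 (pre-nasal raising): yonudot → yunudot
  ⇒ Vuranar yunudot
Hidor: start from *yanudat.
  rule 1 (unconditioned shift): yanudat → yanuzat
  rule 2 (unconditioned shift): yanuzat → yanuzas
  rule 3: no change — yanuzas
  ⇒ Hidor yanuzas
Ridoran: start from *yanudat.
  rule 1 (vowel merger): yanudat → yonudot
  rule 2 (intervocalic lenition): yonudot → yonuzot
  ⇒ Ridoran yonuzot
*yanudat is the unique common source.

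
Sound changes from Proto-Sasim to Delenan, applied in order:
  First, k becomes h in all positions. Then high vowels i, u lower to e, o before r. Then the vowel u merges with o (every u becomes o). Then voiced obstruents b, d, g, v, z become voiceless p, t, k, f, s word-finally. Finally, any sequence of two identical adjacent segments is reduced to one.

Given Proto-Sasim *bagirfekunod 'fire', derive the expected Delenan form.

bagerfehonot

Delenan: *bagirfekunod
  bagirfekunod → bagirfehunod   [unconditioned shift]
  bagirfehunod → bagerfehunod   [pre-rhotic lowering]
  bagerfehunod → bagerfehonod   [vowel merger]
  bagerfehonod → bagerfehonot   [final devoicing]
  bagerfehonot (rule 5 does not apply)
  giving Delenan bagerfehonot.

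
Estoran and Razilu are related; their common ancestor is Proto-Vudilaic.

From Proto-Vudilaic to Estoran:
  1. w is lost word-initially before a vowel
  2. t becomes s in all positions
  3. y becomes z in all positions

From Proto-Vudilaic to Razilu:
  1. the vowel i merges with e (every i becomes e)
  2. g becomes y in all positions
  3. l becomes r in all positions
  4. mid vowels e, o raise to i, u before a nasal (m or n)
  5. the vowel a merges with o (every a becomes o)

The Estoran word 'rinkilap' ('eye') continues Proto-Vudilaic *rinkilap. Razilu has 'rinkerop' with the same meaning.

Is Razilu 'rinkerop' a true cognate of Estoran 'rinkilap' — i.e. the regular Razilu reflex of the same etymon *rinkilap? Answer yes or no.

yes

Derive the expected Razilu reflex of *rinkilap:
Razilu: *rinkilap
  rinkilap → renkelap   [vowel merger]
  renkelap (rule 2 does not apply)
  renkelap → renkerap   [unconditioned shift]
  renkerap → rinkerap   [pre-nasal raising]
  rinkerap → rinkerop   [vowel merger]
  giving Razilu rinkerop.
Razilu 'rinkerop' matches the regular reflex exactly, so the pair is cognate.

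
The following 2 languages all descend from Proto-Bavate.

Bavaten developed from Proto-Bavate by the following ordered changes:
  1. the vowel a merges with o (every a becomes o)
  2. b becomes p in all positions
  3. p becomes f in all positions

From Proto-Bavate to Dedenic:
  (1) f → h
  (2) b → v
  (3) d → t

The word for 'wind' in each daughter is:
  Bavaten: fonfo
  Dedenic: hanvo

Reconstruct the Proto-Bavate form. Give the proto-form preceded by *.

*fanbo

Position 2: Bavaten has o, Dedenic has a. Dedenic preserves a here (none of its changes turn any other segment into a), so the proto-segment is *a.
Position 4: Bavaten has f, Dedenic has v. Taking the neighbouring segments as reconstructed: Bavaten f could go back to *p or *b or *f; Dedenic v could go back to *b or *v — the one source consistent with every daughter is *b.
This points to *fanbo. Verify forward in each daughter:
Bavaten: *fanbo
  fanbo → fonbo   [vowel merger]
  fonbo → fonpo   [unconditioned shift]
  fonpo → fonfo   [unconditioned shift]
  giving Bavaten fonfo.
Dedenic: start from *fanbo.
  rule 1 (unconditioned shift): fanbo → hanbo
  rule 2 (unconditioned shift): hanbo → hanvo
  rule 3: no change — hanvo
  ⇒ Dedenic hanvo
*fanbo is the unique common source.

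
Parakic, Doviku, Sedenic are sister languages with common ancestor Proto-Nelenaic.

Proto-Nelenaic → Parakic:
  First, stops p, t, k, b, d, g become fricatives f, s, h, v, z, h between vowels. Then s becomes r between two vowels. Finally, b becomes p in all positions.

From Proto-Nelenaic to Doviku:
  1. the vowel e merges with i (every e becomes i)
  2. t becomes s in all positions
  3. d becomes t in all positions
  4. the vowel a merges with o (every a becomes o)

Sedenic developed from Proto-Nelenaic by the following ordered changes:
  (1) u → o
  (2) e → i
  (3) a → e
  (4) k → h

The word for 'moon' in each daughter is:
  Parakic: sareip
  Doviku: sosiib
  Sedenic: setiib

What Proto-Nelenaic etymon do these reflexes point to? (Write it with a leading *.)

*sateib

Position 6: Parakic has p, Doviku has b, Sedenic has b. Doviku preserves b here (none of its changes turn any other segment into b), so the proto-segment is *b.
Position 2: Parakic has a, Doviku has o, Sedenic has e. Parakic preserves a here (none of its changes turn any other segment into a), so the proto-segment is *a.
Position 4: Parakic has e, Doviku has i, Sedenic has i. Parakic preserves e here (none of its changes turn any other segment into e), so the proto-segment is *e.
Verify the candidate proto-form against each daughter:
Parakic: start from *sateib.
  rule 1 (intervocalic lenition): sateib → saseib
  rule 2 (rhotacism): saseib → sareib
  rule 3 (unconditioned shift): sareib → sareip
  ⇒ Parakic sareip
Doviku: *sateib > satiib > sasiib > sosiib  (by vowel merger, unconditioned shift, vowel merger)
Sedenic: *sateib
  sateib (rule 1 does not apply)
  sateib → satiib   [vowel merger]
  satiib → setiib   [vowel merger]
  setiib (rule 4 does not apply)
  giving Sedenic setiib.
No other proto-form is consistent with every reflex, so the reconstruction is *sateib.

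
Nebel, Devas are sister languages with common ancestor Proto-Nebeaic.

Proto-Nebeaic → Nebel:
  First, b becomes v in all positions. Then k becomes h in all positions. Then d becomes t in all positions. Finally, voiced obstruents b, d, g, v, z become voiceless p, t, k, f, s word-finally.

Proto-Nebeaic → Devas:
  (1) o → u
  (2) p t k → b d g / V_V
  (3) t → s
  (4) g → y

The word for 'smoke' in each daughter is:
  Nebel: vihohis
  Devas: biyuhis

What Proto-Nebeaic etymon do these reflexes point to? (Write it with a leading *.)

*bikohis

Position 4: Nebel has o, Devas has u. Nebel preserves o here (none of its changes turn any other segment into o), so the proto-segment is *o.
Position 3: Nebel has h, Devas has y. Taking the neighbouring segments as reconstructed: Nebel h could go back to *k or *h; Devas y could go back to *k or *g or *y — the one source consistent with every daughter is *k.
Continuing position by position gives *bikohis; check it forward:
Nebel: *bikohis
  bikohis → vikohis   [unconditioned shift]
  vikohis → vihohis   [unconditioned shift]
  vihohis (rule 3 does not apply)
  vihohis (rule 4 does not apply)
  giving Nebel vihohis.
Devas: *bikohis
  bikohis → bikuhis   [vowel merger]
  bikuhis → biguhis   [intervocalic voicing]
  biguhis (rule 3 does not apply)
  biguhis → biyuhis   [unconditioned shift]
  giving Devas biyuhis.
*bikohis is the unique common source.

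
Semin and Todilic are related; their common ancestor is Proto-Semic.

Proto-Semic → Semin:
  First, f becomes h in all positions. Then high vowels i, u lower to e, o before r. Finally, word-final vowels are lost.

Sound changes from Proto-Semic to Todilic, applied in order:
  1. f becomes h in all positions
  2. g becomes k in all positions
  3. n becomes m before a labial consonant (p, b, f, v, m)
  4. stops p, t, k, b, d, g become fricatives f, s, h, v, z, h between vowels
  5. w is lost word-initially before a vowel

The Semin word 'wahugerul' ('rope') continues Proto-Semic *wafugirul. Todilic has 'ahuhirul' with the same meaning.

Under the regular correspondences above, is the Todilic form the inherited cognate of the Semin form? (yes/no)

yes

Derive the expected Todilic reflex of *wafugirul:
Todilic: *wafugirul
  wafugirul → wahugirul   [unconditioned shift]
  wahugirul → wahukirul   [unconditioned shift]
  wahukirul (rule 3 does not apply)
  wahukirul → wahuhirul   [intervocalic lenition]
  wahuhirul → ahuhirul   [glide loss]
  giving Todilic ahuhirul.
Todilic 'ahuhirul' matches the regular reflex exactly, so the pair is cognate.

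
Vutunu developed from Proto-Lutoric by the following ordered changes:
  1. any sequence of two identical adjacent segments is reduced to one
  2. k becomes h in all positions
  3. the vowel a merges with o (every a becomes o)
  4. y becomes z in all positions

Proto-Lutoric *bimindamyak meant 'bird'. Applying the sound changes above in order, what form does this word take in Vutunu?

bimindomzoh

Vutunu: *bimindamyak > bimindamyah > bimindomyoh > bimindomzoh  (by unconditioned shift, vowel merger, unconditioned shift)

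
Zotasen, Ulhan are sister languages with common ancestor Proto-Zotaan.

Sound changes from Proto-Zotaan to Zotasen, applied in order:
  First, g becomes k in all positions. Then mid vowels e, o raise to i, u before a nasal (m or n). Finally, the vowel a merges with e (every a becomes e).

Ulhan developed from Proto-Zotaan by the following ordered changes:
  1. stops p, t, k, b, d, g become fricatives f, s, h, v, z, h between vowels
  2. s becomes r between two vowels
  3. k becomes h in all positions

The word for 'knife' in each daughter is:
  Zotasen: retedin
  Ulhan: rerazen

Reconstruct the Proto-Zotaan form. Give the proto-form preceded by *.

*retaden

Position 4: Zotasen has e, Ulhan has a. Ulhan preserves a here (none of its changes turn any other segment into a), so the proto-segment is *a.
Position 5: Zotasen has d, Ulhan has z. Zotasen preserves d here (none of its changes turn any other segment into d), so the proto-segment is *d.
Position 6: Zotasen has i, Ulhan has e. Ulhan preserves e here (none of its changes turn any other segment into e), so the proto-segment is *e.
Verify the candidate proto-form against each daughter:
Zotasen: *retaden > retadin > retedin  (by pre-nasal raising, vowel merger)
Ulhan: *retaden > resazen > rerazen  (by intervocalic lenition, rhotacism)
Only *retaden yields all of Zotasen retedin, Ulhan rerazen.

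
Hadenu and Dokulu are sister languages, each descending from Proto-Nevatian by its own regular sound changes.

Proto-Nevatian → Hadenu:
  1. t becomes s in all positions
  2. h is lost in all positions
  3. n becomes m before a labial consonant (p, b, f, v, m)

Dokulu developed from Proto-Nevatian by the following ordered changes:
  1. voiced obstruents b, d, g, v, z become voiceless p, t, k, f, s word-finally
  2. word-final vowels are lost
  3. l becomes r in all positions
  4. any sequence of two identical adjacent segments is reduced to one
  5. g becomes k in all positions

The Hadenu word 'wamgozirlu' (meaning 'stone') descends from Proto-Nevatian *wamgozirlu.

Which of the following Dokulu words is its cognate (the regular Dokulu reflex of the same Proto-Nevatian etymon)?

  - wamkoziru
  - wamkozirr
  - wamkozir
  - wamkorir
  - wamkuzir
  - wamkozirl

wamkozir

Dokulu: *wamgozirlu
  wamgozirlu (rule 1 does not apply)
  wamgozirlu → wamgozirl   [apocope]
  wamgozirl → wamgozirr   [unconditioned shift]
  wamgozirr → wamgozir   [degemination]
  wamgozir → wamkozir   [unconditioned shift]
  giving Dokulu wamkozir.
Among the options, 'wamkozir' alone shows every Dokulu change applied in order.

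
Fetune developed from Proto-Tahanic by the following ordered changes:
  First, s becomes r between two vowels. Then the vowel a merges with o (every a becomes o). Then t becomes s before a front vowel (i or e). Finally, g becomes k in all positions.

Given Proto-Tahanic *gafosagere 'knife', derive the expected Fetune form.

koforokere

Fetune: *gafosagere > gaforagere > goforogere > koforokere  (by rhotacism, vowel merger, unconditioned shift)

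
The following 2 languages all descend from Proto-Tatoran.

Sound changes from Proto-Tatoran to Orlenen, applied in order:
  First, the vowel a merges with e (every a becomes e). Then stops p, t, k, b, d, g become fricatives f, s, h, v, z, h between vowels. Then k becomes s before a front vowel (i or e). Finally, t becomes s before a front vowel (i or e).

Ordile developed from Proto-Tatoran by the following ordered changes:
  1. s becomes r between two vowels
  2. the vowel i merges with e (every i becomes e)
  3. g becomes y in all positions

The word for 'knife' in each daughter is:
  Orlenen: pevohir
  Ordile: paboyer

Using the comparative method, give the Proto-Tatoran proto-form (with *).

*pabogir

Position 5: Orlenen has h, Ordile has y. Taking the neighbouring segments as reconstructed: Orlenen h could go back to *k or *g or *h; Ordile y could go back to *g or *y — the one source consistent with every daughter is *g.
Position 3: Orlenen has v, Ordile has b. Ordile preserves b here (none of its changes turn any other segment into b), so the proto-segment is *b.
Position 6: Orlenen has i, Ordile has e. Orlenen preserves i here (none of its changes turn any other segment into i), so the proto-segment is *i.
Continuing position by position gives *pabogir; check it forward:
Orlenen: start from *pabogir.
  rule 1 (vowel merger): pabogir → pebogir
  rule 2 (intervocalic lenition): pebogir → pevohir
  rule 3: no change — pevohir
  rule 4: no change — pevohir
  ⇒ Orlenen pevohir
Ordile: *pabogir
  pabogir (rule 1 does not apply)
  pabogir → paboger   [vowel merger]
  paboger → paboyer   [unconditioned shift]
  giving Ordile paboyer.
*pabogir is the unique common source.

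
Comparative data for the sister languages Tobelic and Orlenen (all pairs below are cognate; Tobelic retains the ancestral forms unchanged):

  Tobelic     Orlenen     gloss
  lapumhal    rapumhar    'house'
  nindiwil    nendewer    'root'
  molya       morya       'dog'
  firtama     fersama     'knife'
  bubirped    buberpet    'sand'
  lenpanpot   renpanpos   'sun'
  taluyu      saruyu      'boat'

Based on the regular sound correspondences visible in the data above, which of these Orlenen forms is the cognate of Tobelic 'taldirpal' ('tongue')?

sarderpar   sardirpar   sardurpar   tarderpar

sarderpar

taluyu ~ saruyu — Tobelic t corresponds to Orlenen s word-initially before a back vowel.
molya ~ morya — Tobelic l corresponds to Orlenen r after a vowel, before a consonant other than r, m, n, p, b, f, v.
firtama ~ fersama, bubirped ~ buberpet — Tobelic i corresponds to Orlenen e after a consonant, before r.
lapumhal ~ rapumhar, nindiwil ~ nendewer — Tobelic l corresponds to Orlenen r word-finally.
Applying these to Tobelic 'taldirpal':
  taldirpal → saldirpal   (t→s word-initially before a back vowel)
  saldirpal → sardirpal   (l→r after a vowel, before a consonant other than r, m, n, p, b, f, v)
  sardirpal → sarderpal   (i→e after a consonant, before r)
  sarderpal → sarderpar   (l→r word-finally)
So the Orlenen cognate is 'sarderpar'.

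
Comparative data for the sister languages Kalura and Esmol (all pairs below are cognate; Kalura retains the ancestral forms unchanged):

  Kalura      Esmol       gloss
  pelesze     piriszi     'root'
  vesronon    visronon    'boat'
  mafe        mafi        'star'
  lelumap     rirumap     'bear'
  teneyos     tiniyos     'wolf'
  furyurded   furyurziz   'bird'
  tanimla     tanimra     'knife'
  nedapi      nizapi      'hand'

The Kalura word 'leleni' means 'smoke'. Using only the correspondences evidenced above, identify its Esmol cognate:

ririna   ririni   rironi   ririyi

lelumap ~ rirumap — Kalura l corresponds to Esmol r word-initially before a front vowel.
pelesze ~ piriszi, vesronon ~ visronon — Kalura e corresponds to Esmol i after a consonant, before a consonant other than r, m, n, p, b, f, v.
pelesze ~ piriszi — Kalura l corresponds to Esmol r between vowels (before a front vowel).
teneyos ~ tiniyos — Kalura e corresponds to Esmol i after a consonant, before a nasal.
Applying these to Kalura 'leleni':
  leleni → releni   (l→r word-initially before a front vowel)
  releni → rileni   (e→i after a consonant, before a consonant other than r, m, n, p, b, f, v)
  rileni → rireni   (l→r between vowels (before a front vowel))
  rireni → ririni   (e→i after a consonant, before a nasal)
So the Esmol cognate is 'ririni'.

ririni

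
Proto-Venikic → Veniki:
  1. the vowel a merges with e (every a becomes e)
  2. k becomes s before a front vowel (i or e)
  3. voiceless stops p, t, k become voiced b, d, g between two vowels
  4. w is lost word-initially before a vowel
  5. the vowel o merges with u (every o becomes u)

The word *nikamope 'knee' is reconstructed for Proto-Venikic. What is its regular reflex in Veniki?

Veniki: *nikamope > nikemope > nisemope > nisemobe > nisemube  (by vowel merger, palatalisation, intervocalic voicing, vowel merger)

nisemube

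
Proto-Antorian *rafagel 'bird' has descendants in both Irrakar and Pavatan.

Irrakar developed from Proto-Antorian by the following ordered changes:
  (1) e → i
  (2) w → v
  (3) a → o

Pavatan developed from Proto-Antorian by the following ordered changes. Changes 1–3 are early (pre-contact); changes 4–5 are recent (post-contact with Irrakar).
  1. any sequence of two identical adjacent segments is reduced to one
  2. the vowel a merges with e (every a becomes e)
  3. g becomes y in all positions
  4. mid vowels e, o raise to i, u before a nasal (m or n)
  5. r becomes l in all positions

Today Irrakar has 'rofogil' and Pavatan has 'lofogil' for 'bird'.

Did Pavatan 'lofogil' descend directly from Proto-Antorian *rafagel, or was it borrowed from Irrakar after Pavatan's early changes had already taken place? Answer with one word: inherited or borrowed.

borrowed

If inherited, *rafagel would pass through all of Pavatan's changes:
Pavatan: *rafagel
  rafagel (rule 1 does not apply)
  rafagel → refegel   [vowel merger]
  refegel → refeyel   [unconditioned shift]
  refeyel (rule 4 does not apply)
  refeyel → lefeyel   [unconditioned shift]
  giving Pavatan lefeyel.
If borrowed from Irrakar 'rofogil' after the early changes, it would undergo only the recent ones:
  rule 4 (pre-nasal raising): no change (rofogil)
  rule 5 (unconditioned shift): rofogil → lofogil
  ⇒ as a loan: lofogil
Pavatan 'lofogil' matches the loan outcome 'lofogil', not the inherited 'lefeyel' — it skipped the early Pavatan changes, so it was borrowed from Irrakar.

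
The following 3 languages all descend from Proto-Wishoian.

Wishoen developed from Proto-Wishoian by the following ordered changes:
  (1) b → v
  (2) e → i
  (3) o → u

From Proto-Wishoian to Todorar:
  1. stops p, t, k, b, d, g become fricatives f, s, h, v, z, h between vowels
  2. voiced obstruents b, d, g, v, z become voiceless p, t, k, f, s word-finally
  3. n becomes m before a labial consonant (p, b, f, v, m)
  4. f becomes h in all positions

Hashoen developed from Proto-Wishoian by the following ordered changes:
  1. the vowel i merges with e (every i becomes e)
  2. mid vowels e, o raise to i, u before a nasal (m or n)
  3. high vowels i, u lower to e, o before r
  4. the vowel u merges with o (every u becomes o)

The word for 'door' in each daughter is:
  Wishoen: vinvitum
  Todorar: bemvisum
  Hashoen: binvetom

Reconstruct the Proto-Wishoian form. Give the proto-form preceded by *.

Position 5: Wishoen has i, Todorar has i, Hashoen has e. Todorar preserves i here (none of its changes turn any other segment into i), so the proto-segment is *i.
Position 1: Wishoen has v, Todorar has b, Hashoen has b. Todorar preserves b here (none of its changes turn any other segment into b), so the proto-segment is *b.
This points to *benvitum. Verify forward in each daughter:
Wishoen: start from *benvitum.
  rule 1 (unconditioned shift): benvitum → venvitum
  rule 2 (vowel merger): venvitum → vinvitum
  rule 3: no change — vinvitum
  ⇒ Wishoen vinvitum
Todorar: *benvitum > benvisum > bemvisum  (by intervocalic lenition, nasal place assimilation)
Hashoen: *benvitum
  benvitum → benvetum   [vowel merger]
  benvetum → binvetum   [pre-nasal raising]
  binvetum (rule 3 does not apply)
  binvetum → binvetom   [vowel merger]
  giving Hashoen binvetom.
Only *benvitum yields all of Wishoen vinvitum, Todorar bemvisum, Hashoen binvetom.

*benvitum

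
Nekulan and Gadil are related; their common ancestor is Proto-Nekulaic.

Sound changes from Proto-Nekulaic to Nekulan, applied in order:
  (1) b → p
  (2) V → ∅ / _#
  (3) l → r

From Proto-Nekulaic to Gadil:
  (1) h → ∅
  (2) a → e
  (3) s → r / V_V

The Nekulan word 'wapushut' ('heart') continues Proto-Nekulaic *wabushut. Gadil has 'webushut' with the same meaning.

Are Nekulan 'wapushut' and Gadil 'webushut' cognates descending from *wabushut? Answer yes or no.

no

Derive the expected Gadil reflex of *wabushut:
Gadil: *wabushut > wabusut > webusut > weburut  (by h-loss, vowel merger, rhotacism)
The regular Gadil reflex would be 'weburut', but the attested form is 'webushut'. The correspondence is irregular, so they are not cognates (the Gadil form has a different source).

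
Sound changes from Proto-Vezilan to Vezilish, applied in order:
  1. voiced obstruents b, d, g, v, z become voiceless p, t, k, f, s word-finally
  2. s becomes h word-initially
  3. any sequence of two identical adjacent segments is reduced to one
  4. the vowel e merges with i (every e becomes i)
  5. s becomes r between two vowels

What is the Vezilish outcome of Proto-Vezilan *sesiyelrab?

Vezilish: *sesiyelrab > sesiyelrap > hesiyelrap > hisiyilrap > hiriyilrap  (by final devoicing, debuccalisation, vowel merger, rhotacism)

hiriyilrap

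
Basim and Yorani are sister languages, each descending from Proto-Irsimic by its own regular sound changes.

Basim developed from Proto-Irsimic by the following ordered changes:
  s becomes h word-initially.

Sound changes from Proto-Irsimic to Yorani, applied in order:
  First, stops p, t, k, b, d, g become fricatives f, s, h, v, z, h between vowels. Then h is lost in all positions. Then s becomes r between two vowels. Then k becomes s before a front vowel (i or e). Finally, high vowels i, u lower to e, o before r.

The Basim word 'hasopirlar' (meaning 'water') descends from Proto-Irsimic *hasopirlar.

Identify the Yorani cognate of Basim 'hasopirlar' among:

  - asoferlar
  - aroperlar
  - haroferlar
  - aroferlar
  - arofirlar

Yorani: *hasopirlar
  hasopirlar → hasofirlar   [intervocalic lenition]
  hasofirlar → asofirlar   [h-loss]
  asofirlar → arofirlar   [rhotacism]
  arofirlar (rule 4 does not apply)
  arofirlar → aroferlar   [pre-rhotic lowering]
  giving Yorani aroferlar.
The other candidates each miss or misapply at least one Yorani change.

aroferlar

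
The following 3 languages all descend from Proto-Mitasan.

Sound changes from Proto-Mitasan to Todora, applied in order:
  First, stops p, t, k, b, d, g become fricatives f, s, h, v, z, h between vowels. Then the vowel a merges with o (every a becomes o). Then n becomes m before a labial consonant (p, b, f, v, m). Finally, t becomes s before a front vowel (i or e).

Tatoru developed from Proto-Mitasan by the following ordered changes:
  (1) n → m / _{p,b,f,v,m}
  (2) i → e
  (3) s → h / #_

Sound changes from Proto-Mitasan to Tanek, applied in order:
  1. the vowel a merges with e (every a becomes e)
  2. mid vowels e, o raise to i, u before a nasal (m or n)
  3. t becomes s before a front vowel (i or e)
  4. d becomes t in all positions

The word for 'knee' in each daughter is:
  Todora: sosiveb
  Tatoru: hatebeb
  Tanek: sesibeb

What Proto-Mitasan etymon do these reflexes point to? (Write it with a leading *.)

Position 1: Todora has s, Tatoru has h, Tanek has s. Taking the neighbouring segments as reconstructed: Todora s can only go back to *s; Tatoru h could go back to *s or *h; Tanek s could go back to *t or *s — the one source consistent with every daughter is *s.
Position 2: Todora has o, Tatoru has a, Tanek has e. Tatoru preserves a here (none of its changes turn any other segment into a), so the proto-segment is *a.
Position 5: Todora has v, Tatoru has b, Tanek has b. Tatoru preserves b here (none of its changes turn any other segment into b), so the proto-segment is *b.
Continuing position by position gives *satibeb; check it forward:
Todora: start from *satibeb.
  rule 1 (intervocalic lenition): satibeb → sasiveb
  rule 2 (vowel merger): sasiveb → sosiveb
  rule 3: no change — sosiveb
  rule 4: no change — sosiveb
  ⇒ Todora sosiveb
Tatoru: *satibeb
  satibeb (rule 1 does not apply)
  satibeb → satebeb   [vowel merger]
  satebeb → hatebeb   [debuccalisation]
  giving Tatoru hatebeb.
Tanek: *satibeb
  satibeb → setibeb   [vowel merger]
  setibeb (rule 2 does not apply)
  setibeb → sesibeb   [palatalisation]
  sesibeb (rule 4 does not apply)
  giving Tanek sesibeb.
No other proto-form is consistent with every reflex, so the reconstruction is *satibeb.

*satibeb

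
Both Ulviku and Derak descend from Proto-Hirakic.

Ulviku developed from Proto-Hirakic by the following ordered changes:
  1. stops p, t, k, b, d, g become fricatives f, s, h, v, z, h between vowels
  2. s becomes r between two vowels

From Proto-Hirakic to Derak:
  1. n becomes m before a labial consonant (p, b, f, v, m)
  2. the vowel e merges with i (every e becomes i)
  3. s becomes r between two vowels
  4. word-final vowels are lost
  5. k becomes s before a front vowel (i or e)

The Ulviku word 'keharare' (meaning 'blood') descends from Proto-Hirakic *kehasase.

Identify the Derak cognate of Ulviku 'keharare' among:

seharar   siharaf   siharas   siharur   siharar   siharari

Derak: *kehasase
  kehasase (rule 1 does not apply)
  kehasase → kihasasi   [vowel merger]
  kihasasi → kiharari   [rhotacism]
  kiharari → kiharar   [apocope]
  kiharar → siharar   [palatalisation]
  giving Derak siharar.

siharar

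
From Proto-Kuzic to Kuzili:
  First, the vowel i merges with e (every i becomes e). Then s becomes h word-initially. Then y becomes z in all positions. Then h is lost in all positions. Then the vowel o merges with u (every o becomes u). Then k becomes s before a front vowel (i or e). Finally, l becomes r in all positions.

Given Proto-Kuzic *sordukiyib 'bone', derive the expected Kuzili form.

urdusezeb

Kuzili: *sordukiyib
  sordukiyib → sordukeyeb   [vowel merger]
  sordukeyeb → hordukeyeb   [debuccalisation]
  hordukeyeb → hordukezeb   [unconditioned shift]
  hordukezeb → ordukezeb   [h-loss]
  ordukezeb → urdukezeb   [vowel merger]
  urdukezeb → urdusezeb   [palatalisation]
  urdusezeb (rule 7 does not apply)
  giving Kuzili urdusezeb.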